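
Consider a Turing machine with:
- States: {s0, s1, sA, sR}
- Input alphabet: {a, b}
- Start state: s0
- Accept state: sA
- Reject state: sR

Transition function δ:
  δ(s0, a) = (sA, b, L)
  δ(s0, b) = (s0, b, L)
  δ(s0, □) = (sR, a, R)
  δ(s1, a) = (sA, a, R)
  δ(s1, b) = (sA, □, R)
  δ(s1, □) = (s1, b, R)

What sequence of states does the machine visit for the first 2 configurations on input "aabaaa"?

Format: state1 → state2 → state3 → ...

Execution trace:
Initial: [s0]aabaaa
Step 1: δ(s0, a) = (sA, b, L) → [sA]□babaaa

The machine reaches the accept state sA and halts.

State sequence: s0 → sA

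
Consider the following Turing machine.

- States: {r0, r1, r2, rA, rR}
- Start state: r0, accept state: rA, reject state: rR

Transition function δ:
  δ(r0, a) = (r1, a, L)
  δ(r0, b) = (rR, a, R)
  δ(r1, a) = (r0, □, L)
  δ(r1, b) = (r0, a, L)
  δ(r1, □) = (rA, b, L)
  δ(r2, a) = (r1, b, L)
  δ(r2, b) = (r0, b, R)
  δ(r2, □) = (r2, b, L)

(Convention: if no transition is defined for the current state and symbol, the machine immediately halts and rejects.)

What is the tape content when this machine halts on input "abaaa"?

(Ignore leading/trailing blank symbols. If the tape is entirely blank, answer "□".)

Execution trace:
Initial: [r0]abaaa
Step 1: δ(r0, a) = (r1, a, L) → [r1]□abaaa
Step 2: δ(r1, □) = (rA, b, L) → [rA]□babaaa

The machine reaches the accept state rA and halts.

Final tape (ignoring leading/trailing blanks): babaaa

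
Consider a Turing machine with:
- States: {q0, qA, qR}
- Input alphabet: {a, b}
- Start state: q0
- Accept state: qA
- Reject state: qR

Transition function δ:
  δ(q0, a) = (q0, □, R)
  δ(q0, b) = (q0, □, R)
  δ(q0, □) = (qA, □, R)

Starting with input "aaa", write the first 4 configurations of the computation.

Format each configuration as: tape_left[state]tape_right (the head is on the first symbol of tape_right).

Transitions applied:
Step 1: δ(q0, a) = (q0, □, R)
Step 2: δ(q0, a) = (q0, □, R)
Step 3: δ(q0, a) = (q0, □, R)

The first 4 configurations are:
[q0]aaa ⊢ □[q0]aa ⊢ □□[q0]a ⊢ □□□[q0]□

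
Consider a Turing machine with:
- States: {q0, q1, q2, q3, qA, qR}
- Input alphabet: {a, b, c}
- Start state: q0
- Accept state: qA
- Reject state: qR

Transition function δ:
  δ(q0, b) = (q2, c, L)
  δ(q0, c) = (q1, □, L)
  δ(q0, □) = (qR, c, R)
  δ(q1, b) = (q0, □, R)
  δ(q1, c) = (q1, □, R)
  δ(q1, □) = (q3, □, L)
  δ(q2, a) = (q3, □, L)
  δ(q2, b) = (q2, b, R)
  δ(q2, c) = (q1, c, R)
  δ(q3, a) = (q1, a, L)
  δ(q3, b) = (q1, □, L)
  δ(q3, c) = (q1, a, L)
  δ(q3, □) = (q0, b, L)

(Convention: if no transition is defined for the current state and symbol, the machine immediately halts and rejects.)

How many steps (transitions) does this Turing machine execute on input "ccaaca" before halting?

Execution trace:
Initial: [q0]ccaaca
Step 1: δ(q0, c) = (q1, □, L) → [q1]□□caaca
Step 2: δ(q1, □) = (q3, □, L) → [q3]□□□caaca
Step 3: δ(q3, □) = (q0, b, L) → [q0]□b□□caaca
Step 4: δ(q0, □) = (qR, c, R) → c[qR]b□□caaca

The machine reaches the reject state qR and halts.

The machine executed 4 steps before halting.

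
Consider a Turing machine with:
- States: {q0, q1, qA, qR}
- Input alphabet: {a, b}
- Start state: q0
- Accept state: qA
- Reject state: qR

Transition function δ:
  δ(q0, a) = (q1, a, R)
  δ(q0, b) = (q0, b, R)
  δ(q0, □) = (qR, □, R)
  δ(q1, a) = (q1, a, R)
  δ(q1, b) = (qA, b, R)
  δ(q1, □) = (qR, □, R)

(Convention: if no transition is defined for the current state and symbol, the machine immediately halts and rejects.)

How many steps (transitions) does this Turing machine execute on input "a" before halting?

Execution trace:
Initial: [q0]a
Step 1: δ(q0, a) = (q1, a, R) → a[q1]□
Step 2: δ(q1, □) = (qR, □, R) → a□[qR]□

The machine reaches the reject state qR and halts.

The machine executed 2 steps before halting.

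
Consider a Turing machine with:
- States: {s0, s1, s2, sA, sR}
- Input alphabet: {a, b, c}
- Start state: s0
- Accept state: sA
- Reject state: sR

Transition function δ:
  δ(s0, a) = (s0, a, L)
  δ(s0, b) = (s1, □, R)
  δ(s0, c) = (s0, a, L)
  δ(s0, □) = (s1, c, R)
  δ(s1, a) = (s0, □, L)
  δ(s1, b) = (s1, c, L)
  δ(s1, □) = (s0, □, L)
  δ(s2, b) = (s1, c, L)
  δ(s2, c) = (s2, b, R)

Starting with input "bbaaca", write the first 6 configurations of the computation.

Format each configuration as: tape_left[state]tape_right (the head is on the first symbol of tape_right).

Transitions applied:
Step 1: δ(s0, b) = (s1, □, R)
Step 2: δ(s1, b) = (s1, c, L)
Step 3: δ(s1, □) = (s0, □, L)
Step 4: δ(s0, □) = (s1, c, R)
Step 5: δ(s1, □) = (s0, □, L)

The first 6 configurations are:
[s0]bbaaca ⊢ □[s1]baaca ⊢ [s1]□caaca ⊢ [s0]□□caaca ⊢ c[s1]□caaca ⊢ [s0]c□caaca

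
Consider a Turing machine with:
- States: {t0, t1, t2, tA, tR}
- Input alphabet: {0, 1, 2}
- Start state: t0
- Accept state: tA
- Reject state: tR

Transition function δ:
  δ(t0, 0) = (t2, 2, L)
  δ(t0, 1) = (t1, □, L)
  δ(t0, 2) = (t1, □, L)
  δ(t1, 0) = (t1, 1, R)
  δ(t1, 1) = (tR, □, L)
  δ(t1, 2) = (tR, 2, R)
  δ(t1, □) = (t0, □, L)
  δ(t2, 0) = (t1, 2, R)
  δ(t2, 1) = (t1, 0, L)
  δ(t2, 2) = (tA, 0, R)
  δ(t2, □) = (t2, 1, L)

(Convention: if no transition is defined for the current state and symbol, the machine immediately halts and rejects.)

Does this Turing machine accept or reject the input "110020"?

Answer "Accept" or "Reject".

Execution trace:
Initial: [t0]110020
Step 1: δ(t0, 1) = (t1, □, L) → [t1]□□10020
Step 2: δ(t1, □) = (t0, □, L) → [t0]□□□10020

No transition is defined for δ(t0, □). By convention the machine halts and rejects.

Answer: Reject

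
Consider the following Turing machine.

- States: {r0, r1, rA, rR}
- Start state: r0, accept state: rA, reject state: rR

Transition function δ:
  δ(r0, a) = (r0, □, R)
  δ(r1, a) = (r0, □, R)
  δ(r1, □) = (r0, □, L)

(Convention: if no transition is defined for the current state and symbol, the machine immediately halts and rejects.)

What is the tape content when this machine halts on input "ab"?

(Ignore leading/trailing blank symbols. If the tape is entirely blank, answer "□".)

Execution trace:
Initial: [r0]ab
Step 1: δ(r0, a) = (r0, □, R) → □[r0]b

No transition is defined for δ(r0, b). By convention the machine halts and rejects.

Final tape (ignoring leading/trailing blanks): b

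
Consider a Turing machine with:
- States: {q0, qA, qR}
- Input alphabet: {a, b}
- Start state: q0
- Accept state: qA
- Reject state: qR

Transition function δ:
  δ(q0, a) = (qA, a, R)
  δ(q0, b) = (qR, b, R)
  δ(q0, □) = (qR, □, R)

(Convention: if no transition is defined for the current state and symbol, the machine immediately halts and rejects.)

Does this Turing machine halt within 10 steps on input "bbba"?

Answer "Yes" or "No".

Execution trace:
Initial: [q0]bbba
Step 1: δ(q0, b) = (qR, b, R) → b[qR]bba

The machine reaches the reject state qR and halts.
The machine halted after 1 step (within the 10-step bound).

Answer: Yes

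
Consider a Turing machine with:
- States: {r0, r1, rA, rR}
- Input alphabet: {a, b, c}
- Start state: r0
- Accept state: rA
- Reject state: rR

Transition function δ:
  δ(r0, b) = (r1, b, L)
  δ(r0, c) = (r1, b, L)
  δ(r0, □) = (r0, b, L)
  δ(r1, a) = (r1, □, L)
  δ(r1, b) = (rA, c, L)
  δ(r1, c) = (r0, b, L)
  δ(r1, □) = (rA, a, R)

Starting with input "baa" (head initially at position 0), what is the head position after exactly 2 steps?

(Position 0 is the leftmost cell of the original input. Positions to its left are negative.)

Execution trace (head position shown):
Step 0: [r0]baa  (head at position 0)
Step 1: move left → [r1]□baa  (head at position -1)
Step 2: move right → a[rA]baa  (head at position 0)

After 2 steps, the head is at position 0.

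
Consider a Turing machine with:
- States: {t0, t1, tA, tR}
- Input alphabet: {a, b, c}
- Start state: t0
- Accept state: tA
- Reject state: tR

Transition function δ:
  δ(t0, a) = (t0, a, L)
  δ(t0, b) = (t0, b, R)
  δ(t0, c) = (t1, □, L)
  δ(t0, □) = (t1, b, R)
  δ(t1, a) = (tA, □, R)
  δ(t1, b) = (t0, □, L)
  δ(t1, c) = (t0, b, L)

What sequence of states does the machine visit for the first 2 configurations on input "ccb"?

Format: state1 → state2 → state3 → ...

Execution trace:
Initial: [t0]ccb
Step 1: δ(t0, c) = (t1, □, L) → [t1]□□cb

No transition is defined for δ(t1, □). By convention the machine halts and rejects.

State sequence: t0 → t1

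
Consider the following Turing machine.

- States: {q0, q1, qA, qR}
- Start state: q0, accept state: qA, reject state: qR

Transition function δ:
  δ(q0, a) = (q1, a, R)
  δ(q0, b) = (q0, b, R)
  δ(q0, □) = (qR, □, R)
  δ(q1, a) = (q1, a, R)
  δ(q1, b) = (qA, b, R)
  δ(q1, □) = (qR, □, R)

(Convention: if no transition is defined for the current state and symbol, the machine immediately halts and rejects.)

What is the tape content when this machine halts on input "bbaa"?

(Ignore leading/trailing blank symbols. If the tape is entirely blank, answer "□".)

Execution trace:
Initial: [q0]bbaa
Step 1: δ(q0, b) = (q0, b, R) → b[q0]baa
Step 2: δ(q0, b) = (q0, b, R) → bb[q0]aa
Step 3: δ(q0, a) = (q1, a, R) → bba[q1]a
Step 4: δ(q1, a) = (q1, a, R) → bbaa[q1]□
Step 5: δ(q1, □) = (qR, □, R) → bbaa□[qR]□

The machine reaches the reject state qR and halts.

Final tape (ignoring leading/trailing blanks): bbaa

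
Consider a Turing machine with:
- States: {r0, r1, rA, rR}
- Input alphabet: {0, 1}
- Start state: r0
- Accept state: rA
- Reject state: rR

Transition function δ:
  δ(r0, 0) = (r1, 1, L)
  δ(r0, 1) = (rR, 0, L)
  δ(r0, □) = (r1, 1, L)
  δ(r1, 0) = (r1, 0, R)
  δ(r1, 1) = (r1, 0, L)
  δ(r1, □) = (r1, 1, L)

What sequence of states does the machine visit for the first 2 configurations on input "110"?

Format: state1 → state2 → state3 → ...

Execution trace:
Initial: [r0]110
Step 1: δ(r0, 1) = (rR, 0, L) → [rR]□010

The machine reaches the reject state rR and halts.

State sequence: r0 → rR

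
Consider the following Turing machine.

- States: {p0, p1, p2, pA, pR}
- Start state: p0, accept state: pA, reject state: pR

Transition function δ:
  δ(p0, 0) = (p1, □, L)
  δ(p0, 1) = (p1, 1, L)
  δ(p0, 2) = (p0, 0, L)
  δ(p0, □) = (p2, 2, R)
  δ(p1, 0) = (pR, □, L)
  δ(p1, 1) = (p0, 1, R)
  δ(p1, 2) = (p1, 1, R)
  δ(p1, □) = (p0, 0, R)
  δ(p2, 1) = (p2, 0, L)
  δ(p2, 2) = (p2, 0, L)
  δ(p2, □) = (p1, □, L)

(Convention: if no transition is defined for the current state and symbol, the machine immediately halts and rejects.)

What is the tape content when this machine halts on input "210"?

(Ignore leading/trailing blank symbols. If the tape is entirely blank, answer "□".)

Execution trace:
Initial: [p0]210
Step 1: δ(p0, 2) = (p0, 0, L) → [p0]□010
Step 2: δ(p0, □) = (p2, 2, R) → 2[p2]010

No transition is defined for δ(p2, 0). By convention the machine halts and rejects.

Final tape (ignoring leading/trailing blanks): 2010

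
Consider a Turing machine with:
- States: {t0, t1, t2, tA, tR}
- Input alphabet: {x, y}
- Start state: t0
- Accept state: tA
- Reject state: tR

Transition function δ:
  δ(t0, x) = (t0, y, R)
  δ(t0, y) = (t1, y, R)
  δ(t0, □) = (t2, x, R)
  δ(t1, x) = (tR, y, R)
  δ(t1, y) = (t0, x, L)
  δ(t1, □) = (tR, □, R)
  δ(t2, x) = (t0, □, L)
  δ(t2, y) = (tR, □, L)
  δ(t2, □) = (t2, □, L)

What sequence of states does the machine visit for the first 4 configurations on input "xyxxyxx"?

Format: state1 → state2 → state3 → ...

Execution trace:
Initial: [t0]xyxxyxx
Step 1: δ(t0, x) = (t0, y, R) → y[t0]yxxyxx
Step 2: δ(t0, y) = (t1, y, R) → yy[t1]xxyxx
Step 3: δ(t1, x) = (tR, y, R) → yyy[tR]xyxx

The machine reaches the reject state tR and halts.

State sequence: t0 → t0 → t1 → tR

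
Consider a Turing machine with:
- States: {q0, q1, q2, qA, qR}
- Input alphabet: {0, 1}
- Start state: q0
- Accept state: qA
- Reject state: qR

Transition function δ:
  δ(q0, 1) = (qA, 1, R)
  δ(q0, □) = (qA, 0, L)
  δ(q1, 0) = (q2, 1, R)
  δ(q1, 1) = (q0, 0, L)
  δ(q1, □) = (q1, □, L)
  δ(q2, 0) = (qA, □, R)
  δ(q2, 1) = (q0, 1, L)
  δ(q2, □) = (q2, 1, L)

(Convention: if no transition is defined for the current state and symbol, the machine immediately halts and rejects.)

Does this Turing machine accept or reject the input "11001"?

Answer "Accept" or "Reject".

Execution trace:
Initial: [q0]11001
Step 1: δ(q0, 1) = (qA, 1, R) → 1[qA]1001

The machine reaches the accept state qA and halts.

Answer: Accept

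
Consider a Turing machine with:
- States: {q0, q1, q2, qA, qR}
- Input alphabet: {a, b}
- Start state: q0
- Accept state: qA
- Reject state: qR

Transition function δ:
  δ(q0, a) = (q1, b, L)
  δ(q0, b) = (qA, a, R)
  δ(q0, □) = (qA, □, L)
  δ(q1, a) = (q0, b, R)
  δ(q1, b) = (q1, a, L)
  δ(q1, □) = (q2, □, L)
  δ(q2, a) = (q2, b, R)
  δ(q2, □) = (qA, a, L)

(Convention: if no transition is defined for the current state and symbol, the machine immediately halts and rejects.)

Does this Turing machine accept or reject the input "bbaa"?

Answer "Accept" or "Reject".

Execution trace:
Initial: [q0]bbaa
Step 1: δ(q0, b) = (qA, a, R) → a[qA]baa

The machine reaches the accept state qA and halts.

Answer: Accept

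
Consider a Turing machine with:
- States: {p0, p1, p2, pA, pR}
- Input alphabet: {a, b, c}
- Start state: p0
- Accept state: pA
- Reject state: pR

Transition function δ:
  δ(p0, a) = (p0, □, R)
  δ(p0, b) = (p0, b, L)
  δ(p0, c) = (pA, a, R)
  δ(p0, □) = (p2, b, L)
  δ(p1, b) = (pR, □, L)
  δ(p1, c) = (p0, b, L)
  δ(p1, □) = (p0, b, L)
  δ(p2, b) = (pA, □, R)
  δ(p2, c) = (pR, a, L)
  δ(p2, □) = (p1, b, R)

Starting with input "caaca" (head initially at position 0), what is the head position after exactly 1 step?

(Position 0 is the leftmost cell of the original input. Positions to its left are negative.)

Execution trace (head position shown):
Step 0: [p0]caaca  (head at position 0)
Step 1: move right → a[pA]aaca  (head at position 1)

After 1 step, the head is at position 1.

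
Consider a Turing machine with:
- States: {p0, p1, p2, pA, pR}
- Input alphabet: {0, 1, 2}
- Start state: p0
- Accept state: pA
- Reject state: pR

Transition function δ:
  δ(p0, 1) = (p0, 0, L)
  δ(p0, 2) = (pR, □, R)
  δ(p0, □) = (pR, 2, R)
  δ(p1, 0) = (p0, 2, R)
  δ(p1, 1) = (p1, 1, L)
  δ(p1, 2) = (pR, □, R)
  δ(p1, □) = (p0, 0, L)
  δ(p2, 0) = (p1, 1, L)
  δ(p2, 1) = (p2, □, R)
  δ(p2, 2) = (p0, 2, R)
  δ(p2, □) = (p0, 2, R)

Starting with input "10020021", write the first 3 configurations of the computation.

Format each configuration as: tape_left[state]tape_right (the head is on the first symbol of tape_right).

Transitions applied:
Step 1: δ(p0, 1) = (p0, 0, L)
Step 2: δ(p0, □) = (pR, 2, R)

The first 3 configurations are:
[p0]10020021 ⊢ [p0]□00020021 ⊢ 2[pR]00020021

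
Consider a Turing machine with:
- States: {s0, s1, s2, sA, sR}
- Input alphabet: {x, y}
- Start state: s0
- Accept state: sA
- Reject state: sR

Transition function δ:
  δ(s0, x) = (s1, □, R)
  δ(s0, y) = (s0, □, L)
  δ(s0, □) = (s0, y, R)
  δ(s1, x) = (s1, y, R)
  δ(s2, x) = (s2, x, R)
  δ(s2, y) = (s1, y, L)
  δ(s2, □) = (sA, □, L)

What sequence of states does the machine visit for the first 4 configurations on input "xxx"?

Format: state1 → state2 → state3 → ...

Execution trace:
Initial: [s0]xxx
Step 1: δ(s0, x) = (s1, □, R) → □[s1]xx
Step 2: δ(s1, x) = (s1, y, R) → □y[s1]x
Step 3: δ(s1, x) = (s1, y, R) → □yy[s1]□

No transition is defined for δ(s1, □). By convention the machine halts and rejects.

State sequence: s0 → s1 → s1 → s1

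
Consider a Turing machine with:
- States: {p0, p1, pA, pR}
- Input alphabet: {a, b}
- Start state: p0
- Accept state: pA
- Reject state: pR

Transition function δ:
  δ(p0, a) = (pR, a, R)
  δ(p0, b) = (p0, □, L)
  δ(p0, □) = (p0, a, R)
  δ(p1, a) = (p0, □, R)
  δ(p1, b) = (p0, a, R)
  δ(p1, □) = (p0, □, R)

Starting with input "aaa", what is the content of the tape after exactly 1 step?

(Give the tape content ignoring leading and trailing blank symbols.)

Execution trace:
Initial: [p0]aaa
Step 1: δ(p0, a) = (pR, a, R) → a[pR]aa

The machine reaches the reject state pR and halts.

After 1 step, the tape (ignoring leading/trailing blanks) is: aaa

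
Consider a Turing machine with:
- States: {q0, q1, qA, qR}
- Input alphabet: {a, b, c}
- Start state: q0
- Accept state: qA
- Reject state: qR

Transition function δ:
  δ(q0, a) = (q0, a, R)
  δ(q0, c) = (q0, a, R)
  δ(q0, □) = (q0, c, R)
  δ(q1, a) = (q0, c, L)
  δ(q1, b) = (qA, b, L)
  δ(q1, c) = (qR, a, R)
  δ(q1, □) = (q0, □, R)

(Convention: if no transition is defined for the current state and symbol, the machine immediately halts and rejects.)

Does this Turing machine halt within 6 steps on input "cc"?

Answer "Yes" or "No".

Execution trace:
Initial: [q0]cc
Step 1: δ(q0, c) = (q0, a, R) → a[q0]c
Step 2: δ(q0, c) = (q0, a, R) → aa[q0]□
Step 3: δ(q0, □) = (q0, c, R) → aac[q0]□
Step 4: δ(q0, □) = (q0, c, R) → aacc[q0]□
Step 5: δ(q0, □) = (q0, c, R) → aaccc[q0]□
Step 6: δ(q0, □) = (q0, c, R) → aacccc[q0]□

The machine has not reached a halting state after 6 steps.
The machine did not halt within the 6-step bound.

Answer: No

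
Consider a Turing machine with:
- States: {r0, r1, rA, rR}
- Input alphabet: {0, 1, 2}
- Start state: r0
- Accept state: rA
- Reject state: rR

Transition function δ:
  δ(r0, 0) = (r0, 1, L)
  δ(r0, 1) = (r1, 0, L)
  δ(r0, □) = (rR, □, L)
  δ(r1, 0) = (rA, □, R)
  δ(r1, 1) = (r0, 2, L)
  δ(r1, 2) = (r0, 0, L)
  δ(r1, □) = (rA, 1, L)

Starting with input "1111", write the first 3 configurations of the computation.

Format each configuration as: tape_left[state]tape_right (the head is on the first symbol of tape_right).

Transitions applied:
Step 1: δ(r0, 1) = (r1, 0, L)
Step 2: δ(r1, □) = (rA, 1, L)

The first 3 configurations are:
[r0]1111 ⊢ [r1]□0111 ⊢ [rA]□10111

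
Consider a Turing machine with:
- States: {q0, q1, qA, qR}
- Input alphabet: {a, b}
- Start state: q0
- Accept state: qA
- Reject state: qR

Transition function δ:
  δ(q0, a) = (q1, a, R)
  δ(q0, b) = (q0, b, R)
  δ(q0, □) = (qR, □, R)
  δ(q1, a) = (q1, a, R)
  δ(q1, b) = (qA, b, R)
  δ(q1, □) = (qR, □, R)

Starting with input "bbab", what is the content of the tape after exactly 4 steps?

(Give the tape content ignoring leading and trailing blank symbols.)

Execution trace:
Initial: [q0]bbab
Step 1: δ(q0, b) = (q0, b, R) → b[q0]bab
Step 2: δ(q0, b) = (q0, b, R) → bb[q0]ab
Step 3: δ(q0, a) = (q1, a, R) → bba[q1]b
Step 4: δ(q1, b) = (qA, b, R) → bbab[qA]□

The machine reaches the accept state qA and halts.

After 4 steps, the tape (ignoring leading/trailing blanks) is: bbab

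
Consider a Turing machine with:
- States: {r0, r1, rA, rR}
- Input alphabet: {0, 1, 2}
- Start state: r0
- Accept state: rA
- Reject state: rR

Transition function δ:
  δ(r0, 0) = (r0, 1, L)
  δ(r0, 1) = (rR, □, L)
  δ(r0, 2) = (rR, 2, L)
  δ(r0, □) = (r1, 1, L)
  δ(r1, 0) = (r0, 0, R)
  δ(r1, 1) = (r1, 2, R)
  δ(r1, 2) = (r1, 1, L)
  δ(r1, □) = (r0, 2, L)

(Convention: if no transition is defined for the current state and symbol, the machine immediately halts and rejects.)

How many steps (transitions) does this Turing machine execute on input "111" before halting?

Execution trace:
Initial: [r0]111
Step 1: δ(r0, 1) = (rR, □, L) → [rR]□□11

The machine reaches the reject state rR and halts.

The machine executed 1 step before halting.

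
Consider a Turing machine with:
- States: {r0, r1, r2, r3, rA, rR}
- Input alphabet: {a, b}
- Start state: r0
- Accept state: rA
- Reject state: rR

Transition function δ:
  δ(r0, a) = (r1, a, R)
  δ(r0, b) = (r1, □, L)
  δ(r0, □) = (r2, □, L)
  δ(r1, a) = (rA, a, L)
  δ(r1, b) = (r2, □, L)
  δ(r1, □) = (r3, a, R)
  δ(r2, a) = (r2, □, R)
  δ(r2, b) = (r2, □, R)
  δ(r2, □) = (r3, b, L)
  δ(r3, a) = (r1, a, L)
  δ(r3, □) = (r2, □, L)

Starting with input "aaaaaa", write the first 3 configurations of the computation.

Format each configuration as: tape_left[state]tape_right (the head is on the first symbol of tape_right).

Transitions applied:
Step 1: δ(r0, a) = (r1, a, R)
Step 2: δ(r1, a) = (rA, a, L)

The first 3 configurations are:
[r0]aaaaaa ⊢ a[r1]aaaaa ⊢ [rA]aaaaaa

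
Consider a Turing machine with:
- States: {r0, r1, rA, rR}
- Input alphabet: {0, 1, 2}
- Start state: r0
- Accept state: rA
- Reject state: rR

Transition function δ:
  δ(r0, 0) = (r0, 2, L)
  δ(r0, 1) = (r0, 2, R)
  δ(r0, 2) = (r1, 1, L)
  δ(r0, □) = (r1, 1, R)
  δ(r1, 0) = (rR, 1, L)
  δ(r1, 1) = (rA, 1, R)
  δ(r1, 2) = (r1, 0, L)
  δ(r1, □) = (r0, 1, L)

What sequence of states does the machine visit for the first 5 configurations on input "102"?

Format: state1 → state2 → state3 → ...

Execution trace:
Initial: [r0]102
Step 1: δ(r0, 1) = (r0, 2, R) → 2[r0]02
Step 2: δ(r0, 0) = (r0, 2, L) → [r0]222
Step 3: δ(r0, 2) = (r1, 1, L) → [r1]□122
Step 4: δ(r1, □) = (r0, 1, L) → [r0]□1122

State sequence: r0 → r0 → r0 → r1 → r0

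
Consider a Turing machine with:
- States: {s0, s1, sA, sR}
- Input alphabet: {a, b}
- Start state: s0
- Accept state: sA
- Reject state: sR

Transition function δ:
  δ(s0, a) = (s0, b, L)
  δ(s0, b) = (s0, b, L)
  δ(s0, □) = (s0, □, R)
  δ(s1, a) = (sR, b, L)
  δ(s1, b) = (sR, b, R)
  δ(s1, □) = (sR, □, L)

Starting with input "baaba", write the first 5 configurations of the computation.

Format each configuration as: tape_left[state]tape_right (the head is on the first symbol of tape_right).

Transitions applied:
Step 1: δ(s0, b) = (s0, b, L)
Step 2: δ(s0, □) = (s0, □, R)
Step 3: δ(s0, b) = (s0, b, L)
Step 4: δ(s0, □) = (s0, □, R)

The first 5 configurations are:
[s0]baaba ⊢ [s0]□baaba ⊢ □[s0]baaba ⊢ [s0]□baaba ⊢ □[s0]baaba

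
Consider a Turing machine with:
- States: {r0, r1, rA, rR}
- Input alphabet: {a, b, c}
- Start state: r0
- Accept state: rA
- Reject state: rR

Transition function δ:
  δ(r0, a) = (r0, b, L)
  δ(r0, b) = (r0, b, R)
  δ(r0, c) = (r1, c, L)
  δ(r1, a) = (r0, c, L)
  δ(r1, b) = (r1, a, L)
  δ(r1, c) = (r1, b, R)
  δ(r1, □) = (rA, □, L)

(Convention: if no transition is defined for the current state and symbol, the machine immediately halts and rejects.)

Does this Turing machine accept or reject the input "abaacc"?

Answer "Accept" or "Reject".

Execution trace:
Initial: [r0]abaacc
Step 1: δ(r0, a) = (r0, b, L) → [r0]□bbaacc

No transition is defined for δ(r0, □). By convention the machine halts and rejects.

Answer: Reject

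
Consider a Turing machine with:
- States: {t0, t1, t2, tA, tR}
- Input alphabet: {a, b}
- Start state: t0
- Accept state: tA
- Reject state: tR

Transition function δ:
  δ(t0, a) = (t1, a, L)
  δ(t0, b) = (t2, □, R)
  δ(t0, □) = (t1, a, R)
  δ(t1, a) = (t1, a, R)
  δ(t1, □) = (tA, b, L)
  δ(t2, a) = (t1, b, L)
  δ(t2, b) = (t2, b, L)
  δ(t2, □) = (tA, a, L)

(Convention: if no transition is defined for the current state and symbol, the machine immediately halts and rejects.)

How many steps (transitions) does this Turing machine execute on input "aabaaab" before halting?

Execution trace:
Initial: [t0]aabaaab
Step 1: δ(t0, a) = (t1, a, L) → [t1]□aabaaab
Step 2: δ(t1, □) = (tA, b, L) → [tA]□baabaaab

The machine reaches the accept state tA and halts.

The machine executed 2 steps before halting.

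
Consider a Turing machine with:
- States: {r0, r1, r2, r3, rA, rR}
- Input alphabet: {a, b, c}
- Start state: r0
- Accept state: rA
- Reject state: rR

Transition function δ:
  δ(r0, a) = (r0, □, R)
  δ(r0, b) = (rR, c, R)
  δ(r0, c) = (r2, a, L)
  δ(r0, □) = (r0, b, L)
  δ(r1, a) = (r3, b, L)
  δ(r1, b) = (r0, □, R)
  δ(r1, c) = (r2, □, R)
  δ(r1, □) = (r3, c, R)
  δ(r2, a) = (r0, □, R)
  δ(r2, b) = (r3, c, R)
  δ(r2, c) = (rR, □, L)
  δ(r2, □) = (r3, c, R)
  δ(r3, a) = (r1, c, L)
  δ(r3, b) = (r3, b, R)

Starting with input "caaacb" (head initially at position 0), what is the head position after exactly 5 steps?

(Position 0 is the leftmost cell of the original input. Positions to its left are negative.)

Execution trace (head position shown):
Step 0: [r0]caaacb  (head at position 0)
Step 1: move left → [r2]□aaaacb  (head at position -1)
Step 2: move right → c[r3]aaaacb  (head at position 0)
Step 3: move left → [r1]ccaaacb  (head at position -1)
Step 4: move right → □[r2]caaacb  (head at position 0)
Step 5: move left → [rR]□□aaacb  (head at position -1)

After 5 steps, the head is at position -1.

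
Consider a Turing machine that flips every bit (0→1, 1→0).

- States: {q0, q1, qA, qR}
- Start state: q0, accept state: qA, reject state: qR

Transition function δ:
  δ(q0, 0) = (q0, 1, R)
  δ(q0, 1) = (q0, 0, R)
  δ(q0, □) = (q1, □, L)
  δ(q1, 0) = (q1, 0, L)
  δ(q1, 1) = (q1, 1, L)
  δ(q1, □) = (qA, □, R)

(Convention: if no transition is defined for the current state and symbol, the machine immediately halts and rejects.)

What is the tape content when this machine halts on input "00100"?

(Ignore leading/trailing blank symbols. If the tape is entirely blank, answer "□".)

Execution trace:
Initial: [q0]00100
Step 1: δ(q0, 0) = (q0, 1, R) → 1[q0]0100
Step 2: δ(q0, 0) = (q0, 1, R) → 11[q0]100
Step 3: δ(q0, 1) = (q0, 0, R) → 110[q0]00
Step 4: δ(q0, 0) = (q0, 1, R) → 1101[q0]0
Step 5: δ(q0, 0) = (q0, 1, R) → 11011[q0]□
Step 6: δ(q0, □) = (q1, □, L) → 1101[q1]1□
Step 7: δ(q1, 1) = (q1, 1, L) → 110[q1]11□
Step 8: δ(q1, 1) = (q1, 1, L) → 11[q1]011□
Step 9: δ(q1, 0) = (q1, 0, L) → 1[q1]1011□
Step 10: δ(q1, 1) = (q1, 1, L) → [q1]11011□
Step 11: δ(q1, 1) = (q1, 1, L) → [q1]□11011□
Step 12: δ(q1, □) = (qA, □, R) → □[qA]11011□

The machine reaches the accept state qA and halts.

Final tape (ignoring leading/trailing blanks): 11011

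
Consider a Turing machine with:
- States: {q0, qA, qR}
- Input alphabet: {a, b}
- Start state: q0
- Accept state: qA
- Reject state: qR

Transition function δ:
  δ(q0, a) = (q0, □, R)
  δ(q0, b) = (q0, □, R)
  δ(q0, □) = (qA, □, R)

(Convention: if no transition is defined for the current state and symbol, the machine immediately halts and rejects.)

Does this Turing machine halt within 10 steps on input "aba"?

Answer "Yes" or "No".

Execution trace:
Initial: [q0]aba
Step 1: δ(q0, a) = (q0, □, R) → □[q0]ba
Step 2: δ(q0, b) = (q0, □, R) → □□[q0]a
Step 3: δ(q0, a) = (q0, □, R) → □□□[q0]□
Step 4: δ(q0, □) = (qA, □, R) → □□□□[qA]□

The machine reaches the accept state qA and halts.
The machine halted after 4 steps (within the 10-step bound).

Answer: Yes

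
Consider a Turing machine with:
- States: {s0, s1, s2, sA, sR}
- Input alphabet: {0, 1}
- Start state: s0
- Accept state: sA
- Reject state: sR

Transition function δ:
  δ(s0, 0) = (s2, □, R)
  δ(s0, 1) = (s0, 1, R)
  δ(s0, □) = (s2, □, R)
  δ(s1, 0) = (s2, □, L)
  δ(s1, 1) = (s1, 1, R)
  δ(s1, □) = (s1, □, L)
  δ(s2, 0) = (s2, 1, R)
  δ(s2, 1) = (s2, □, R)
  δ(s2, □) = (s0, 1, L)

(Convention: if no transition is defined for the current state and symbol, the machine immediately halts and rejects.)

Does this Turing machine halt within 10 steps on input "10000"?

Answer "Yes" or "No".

Execution trace:
Initial: [s0]10000
Step 1: δ(s0, 1) = (s0, 1, R) → 1[s0]0000
Step 2: δ(s0, 0) = (s2, □, R) → 1□[s2]000
Step 3: δ(s2, 0) = (s2, 1, R) → 1□1[s2]00
Step 4: δ(s2, 0) = (s2, 1, R) → 1□11[s2]0
Step 5: δ(s2, 0) = (s2, 1, R) → 1□111[s2]□
Step 6: δ(s2, □) = (s0, 1, L) → 1□11[s0]11
Step 7: δ(s0, 1) = (s0, 1, R) → 1□111[s0]1
Step 8: δ(s0, 1) = (s0, 1, R) → 1□1111[s0]□
Step 9: δ(s0, □) = (s2, □, R) → 1□1111□[s2]□
Step 10: δ(s2, □) = (s0, 1, L) → 1□1111[s0]□1

The machine has not reached a halting state after 10 steps.
The machine did not halt within the 10-step bound.

Answer: No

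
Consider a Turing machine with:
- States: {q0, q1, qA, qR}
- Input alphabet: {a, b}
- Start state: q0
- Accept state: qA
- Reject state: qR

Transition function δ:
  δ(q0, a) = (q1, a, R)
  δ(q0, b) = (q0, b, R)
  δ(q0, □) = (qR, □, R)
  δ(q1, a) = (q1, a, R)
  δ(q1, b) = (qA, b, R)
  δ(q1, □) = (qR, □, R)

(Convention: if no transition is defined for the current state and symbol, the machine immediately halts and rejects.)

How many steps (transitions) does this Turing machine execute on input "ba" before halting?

Execution trace:
Initial: [q0]ba
Step 1: δ(q0, b) = (q0, b, R) → b[q0]a
Step 2: δ(q0, a) = (q1, a, R) → ba[q1]□
Step 3: δ(q1, □) = (qR, □, R) → ba□[qR]□

The machine reaches the reject state qR and halts.

The machine executed 3 steps before halting.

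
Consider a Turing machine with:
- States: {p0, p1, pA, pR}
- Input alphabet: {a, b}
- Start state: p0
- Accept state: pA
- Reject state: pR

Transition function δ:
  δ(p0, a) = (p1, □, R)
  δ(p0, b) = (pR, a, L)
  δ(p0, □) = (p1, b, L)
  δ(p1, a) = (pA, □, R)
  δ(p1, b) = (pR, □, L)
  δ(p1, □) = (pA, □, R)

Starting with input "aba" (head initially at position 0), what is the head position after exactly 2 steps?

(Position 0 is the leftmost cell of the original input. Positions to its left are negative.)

Execution trace (head position shown):
Step 0: [p0]aba  (head at position 0)
Step 1: move right → □[p1]ba  (head at position 1)
Step 2: move left → [pR]□□a  (head at position 0)

After 2 steps, the head is at position 0.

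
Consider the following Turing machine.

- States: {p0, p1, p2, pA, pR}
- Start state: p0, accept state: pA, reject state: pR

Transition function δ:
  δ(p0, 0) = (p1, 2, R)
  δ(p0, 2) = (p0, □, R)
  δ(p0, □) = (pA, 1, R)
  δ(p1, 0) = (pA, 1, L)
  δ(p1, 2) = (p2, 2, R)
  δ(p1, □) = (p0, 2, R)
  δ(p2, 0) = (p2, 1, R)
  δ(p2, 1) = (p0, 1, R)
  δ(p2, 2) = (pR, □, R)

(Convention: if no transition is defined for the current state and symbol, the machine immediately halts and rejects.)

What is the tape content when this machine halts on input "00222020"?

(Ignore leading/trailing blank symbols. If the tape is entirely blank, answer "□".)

Execution trace:
Initial: [p0]00222020
Step 1: δ(p0, 0) = (p1, 2, R) → 2[p1]0222020
Step 2: δ(p1, 0) = (pA, 1, L) → [pA]21222020

The machine reaches the accept state pA and halts.

Final tape (ignoring leading/trailing blanks): 21222020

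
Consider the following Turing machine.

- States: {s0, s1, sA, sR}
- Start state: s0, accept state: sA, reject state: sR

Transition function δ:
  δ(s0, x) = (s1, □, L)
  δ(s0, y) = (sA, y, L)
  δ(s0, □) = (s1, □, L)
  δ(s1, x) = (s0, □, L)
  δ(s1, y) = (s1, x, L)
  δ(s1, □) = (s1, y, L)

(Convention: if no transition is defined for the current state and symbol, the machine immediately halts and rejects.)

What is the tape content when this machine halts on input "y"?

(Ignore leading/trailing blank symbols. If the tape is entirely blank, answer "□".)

Execution trace:
Initial: [s0]y
Step 1: δ(s0, y) = (sA, y, L) → [sA]□y

The machine reaches the accept state sA and halts.

Final tape (ignoring leading/trailing blanks): y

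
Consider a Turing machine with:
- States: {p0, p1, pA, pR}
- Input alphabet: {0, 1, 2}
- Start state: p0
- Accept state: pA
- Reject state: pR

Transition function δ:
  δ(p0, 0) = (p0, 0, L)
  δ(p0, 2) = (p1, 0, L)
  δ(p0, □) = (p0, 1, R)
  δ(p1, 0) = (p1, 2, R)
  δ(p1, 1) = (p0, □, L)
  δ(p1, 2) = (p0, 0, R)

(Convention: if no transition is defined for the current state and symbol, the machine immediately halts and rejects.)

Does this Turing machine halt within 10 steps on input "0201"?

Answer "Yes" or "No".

Execution trace:
Initial: [p0]0201
Step 1: δ(p0, 0) = (p0, 0, L) → [p0]□0201
Step 2: δ(p0, □) = (p0, 1, R) → 1[p0]0201
Step 3: δ(p0, 0) = (p0, 0, L) → [p0]10201

No transition is defined for δ(p0, 1). By convention the machine halts and rejects.
The machine halted after 3 steps (within the 10-step bound).

Answer: Yes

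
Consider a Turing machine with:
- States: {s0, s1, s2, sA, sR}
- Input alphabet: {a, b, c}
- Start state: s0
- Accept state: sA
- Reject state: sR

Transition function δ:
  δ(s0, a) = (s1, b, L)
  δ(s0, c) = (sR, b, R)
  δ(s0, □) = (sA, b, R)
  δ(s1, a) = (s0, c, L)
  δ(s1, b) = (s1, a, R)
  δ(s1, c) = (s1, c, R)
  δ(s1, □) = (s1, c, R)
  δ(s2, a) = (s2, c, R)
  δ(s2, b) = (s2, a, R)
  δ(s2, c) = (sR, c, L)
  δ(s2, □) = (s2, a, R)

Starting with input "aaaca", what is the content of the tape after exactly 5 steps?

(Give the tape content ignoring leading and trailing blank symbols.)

Execution trace:
Initial: [s0]aaaca
Step 1: δ(s0, a) = (s1, b, L) → [s1]□baaca
Step 2: δ(s1, □) = (s1, c, R) → c[s1]baaca
Step 3: δ(s1, b) = (s1, a, R) → ca[s1]aaca
Step 4: δ(s1, a) = (s0, c, L) → c[s0]acaca
Step 5: δ(s0, a) = (s1, b, L) → [s1]cbcaca

After 5 steps, the tape (ignoring leading/trailing blanks) is: cbcaca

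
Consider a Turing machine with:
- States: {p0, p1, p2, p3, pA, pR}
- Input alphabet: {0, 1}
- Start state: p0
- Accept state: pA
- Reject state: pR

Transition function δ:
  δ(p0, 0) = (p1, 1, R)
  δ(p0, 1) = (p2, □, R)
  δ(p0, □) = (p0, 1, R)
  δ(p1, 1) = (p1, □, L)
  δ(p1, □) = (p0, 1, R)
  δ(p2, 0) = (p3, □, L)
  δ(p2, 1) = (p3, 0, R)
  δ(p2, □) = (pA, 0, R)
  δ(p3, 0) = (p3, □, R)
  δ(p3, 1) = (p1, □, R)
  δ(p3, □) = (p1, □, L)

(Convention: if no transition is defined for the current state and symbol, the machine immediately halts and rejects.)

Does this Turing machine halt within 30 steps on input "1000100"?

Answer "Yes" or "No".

Execution trace:
Initial: [p0]1000100
Step 1: δ(p0, 1) = (p2, □, R) → □[p2]000100
Step 2: δ(p2, 0) = (p3, □, L) → [p3]□□00100
Step 3: δ(p3, □) = (p1, □, L) → [p1]□□□00100
Step 4: δ(p1, □) = (p0, 1, R) → 1[p0]□□00100
Step 5: δ(p0, □) = (p0, 1, R) → 11[p0]□00100
Step 6: δ(p0, □) = (p0, 1, R) → 111[p0]00100
Step 7: δ(p0, 0) = (p1, 1, R) → 1111[p1]0100

No transition is defined for δ(p1, 0). By convention the machine halts and rejects.
The machine halted after 7 steps (within the 30-step bound).

Answer: Yes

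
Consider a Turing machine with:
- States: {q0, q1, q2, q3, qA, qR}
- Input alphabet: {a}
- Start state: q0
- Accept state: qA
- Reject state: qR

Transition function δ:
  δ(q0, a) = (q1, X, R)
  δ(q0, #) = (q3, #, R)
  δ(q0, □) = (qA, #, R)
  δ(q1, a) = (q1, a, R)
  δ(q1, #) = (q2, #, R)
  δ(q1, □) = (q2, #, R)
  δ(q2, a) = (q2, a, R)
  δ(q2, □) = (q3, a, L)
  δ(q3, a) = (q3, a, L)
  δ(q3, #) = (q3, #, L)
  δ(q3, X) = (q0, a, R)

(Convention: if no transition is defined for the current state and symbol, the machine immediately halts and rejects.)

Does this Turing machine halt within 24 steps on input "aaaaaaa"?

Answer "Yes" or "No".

Execution trace:
Initial: [q0]aaaaaaa
Step 1: δ(q0, a) = (q1, X, R) → X[q1]aaaaaa
Step 2: δ(q1, a) = (q1, a, R) → Xa[q1]aaaaa
Step 3: δ(q1, a) = (q1, a, R) → Xaa[q1]aaaa
Step 4: δ(q1, a) = (q1, a, R) → Xaaa[q1]aaa
Step 5: δ(q1, a) = (q1, a, R) → Xaaaa[q1]aa
Step 6: δ(q1, a) = (q1, a, R) → Xaaaaa[q1]a
Step 7: δ(q1, a) = (q1, a, R) → Xaaaaaa[q1]□
Step 8: δ(q1, □) = (q2, #, R) → Xaaaaaa#[q2]□
Step 9: δ(q2, □) = (q3, a, L) → Xaaaaaa[q3]#a
Step 10: δ(q3, #) = (q3, #, L) → Xaaaaa[q3]a#a
Step 11: δ(q3, a) = (q3, a, L) → Xaaaa[q3]aa#a
Step 12: δ(q3, a) = (q3, a, L) → Xaaa[q3]aaa#a
Step 13: δ(q3, a) = (q3, a, L) → Xaa[q3]aaaa#a
Step 14: δ(q3, a) = (q3, a, L) → Xa[q3]aaaaa#a
Step 15: δ(q3, a) = (q3, a, L) → X[q3]aaaaaa#a
Step 16: δ(q3, a) = (q3, a, L) → [q3]Xaaaaaa#a
Step 17: δ(q3, X) = (q0, a, R) → a[q0]aaaaaa#a
Step 18: δ(q0, a) = (q1, X, R) → aX[q1]aaaaa#a
Step 19: δ(q1, a) = (q1, a, R) → aXa[q1]aaaa#a
Step 20: δ(q1, a) = (q1, a, R) → aXaa[q1]aaa#a
Step 21: δ(q1, a) = (q1, a, R) → aXaaa[q1]aa#a
Step 22: δ(q1, a) = (q1, a, R) → aXaaaa[q1]a#a
Step 23: δ(q1, a) = (q1, a, R) → aXaaaaa[q1]#a
Step 24: δ(q1, #) = (q2, #, R) → aXaaaaa#[q2]a

The machine has not reached a halting state after 24 steps.
The machine did not halt within the 24-step bound.

Answer: No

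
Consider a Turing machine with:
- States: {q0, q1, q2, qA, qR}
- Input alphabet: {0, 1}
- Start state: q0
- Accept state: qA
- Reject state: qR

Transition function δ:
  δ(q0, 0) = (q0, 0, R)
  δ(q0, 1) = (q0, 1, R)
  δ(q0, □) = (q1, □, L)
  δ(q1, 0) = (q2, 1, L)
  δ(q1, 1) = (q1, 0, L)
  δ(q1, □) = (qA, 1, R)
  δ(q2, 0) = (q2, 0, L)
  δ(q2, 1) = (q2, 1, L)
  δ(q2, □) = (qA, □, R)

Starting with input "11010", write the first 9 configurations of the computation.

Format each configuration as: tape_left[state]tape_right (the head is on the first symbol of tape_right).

Transitions applied:
Step 1: δ(q0, 1) = (q0, 1, R)
Step 2: δ(q0, 1) = (q0, 1, R)
Step 3: δ(q0, 0) = (q0, 0, R)
Step 4: δ(q0, 1) = (q0, 1, R)
Step 5: δ(q0, 0) = (q0, 0, R)
Step 6: δ(q0, □) = (q1, □, L)
Step 7: δ(q1, 0) = (q2, 1, L)
Step 8: δ(q2, 1) = (q2, 1, L)

The first 9 configurations are:
[q0]11010 ⊢ 1[q0]1010 ⊢ 11[q0]010 ⊢ 110[q0]10 ⊢ 1101[q0]0 ⊢ 11010[q0]□ ⊢ 1101[q1]0□ ⊢ 110[q2]11□ ⊢ 11[q2]011□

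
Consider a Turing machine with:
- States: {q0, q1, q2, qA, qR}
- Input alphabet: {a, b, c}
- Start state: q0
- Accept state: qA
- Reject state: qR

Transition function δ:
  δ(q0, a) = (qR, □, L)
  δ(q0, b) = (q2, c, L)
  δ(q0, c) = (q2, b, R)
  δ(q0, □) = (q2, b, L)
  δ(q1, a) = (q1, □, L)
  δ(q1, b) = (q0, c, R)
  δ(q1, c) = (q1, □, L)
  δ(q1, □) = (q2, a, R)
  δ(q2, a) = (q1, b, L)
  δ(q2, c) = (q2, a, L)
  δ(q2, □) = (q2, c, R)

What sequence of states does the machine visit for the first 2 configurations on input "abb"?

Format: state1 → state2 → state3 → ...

Execution trace:
Initial: [q0]abb
Step 1: δ(q0, a) = (qR, □, L) → [qR]□□bb

The machine reaches the reject state qR and halts.

State sequence: q0 → qR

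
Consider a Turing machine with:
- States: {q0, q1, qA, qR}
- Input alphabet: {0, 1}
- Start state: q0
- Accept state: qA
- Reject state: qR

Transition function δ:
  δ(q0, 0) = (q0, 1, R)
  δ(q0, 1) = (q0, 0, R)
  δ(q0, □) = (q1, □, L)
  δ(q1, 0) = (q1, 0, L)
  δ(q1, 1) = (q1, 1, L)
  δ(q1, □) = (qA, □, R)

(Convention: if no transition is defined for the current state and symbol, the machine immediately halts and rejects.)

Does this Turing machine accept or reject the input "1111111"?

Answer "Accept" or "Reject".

Execution trace:
Initial: [q0]1111111
Step 1: δ(q0, 1) = (q0, 0, R) → 0[q0]111111
Step 2: δ(q0, 1) = (q0, 0, R) → 00[q0]11111
Step 3: δ(q0, 1) = (q0, 0, R) → 000[q0]1111
Step 4: δ(q0, 1) = (q0, 0, R) → 0000[q0]111
Step 5: δ(q0, 1) = (q0, 0, R) → 00000[q0]11
Step 6: δ(q0, 1) = (q0, 0, R) → 000000[q0]1
Step 7: δ(q0, 1) = (q0, 0, R) → 0000000[q0]□
Step 8: δ(q0, □) = (q1, □, L) → 000000[q1]0□
Step 9: δ(q1, 0) = (q1, 0, L) → 00000[q1]00□
Step 10: δ(q1, 0) = (q1, 0, L) → 0000[q1]000□
Step 11: δ(q1, 0) = (q1, 0, L) → 000[q1]0000□
Step 12: δ(q1, 0) = (q1, 0, L) → 00[q1]00000□
Step 13: δ(q1, 0) = (q1, 0, L) → 0[q1]000000□
Step 14: δ(q1, 0) = (q1, 0, L) → [q1]0000000□
Step 15: δ(q1, 0) = (q1, 0, L) → [q1]□0000000□
Step 16: δ(q1, □) = (qA, □, R) → □[qA]0000000□

The machine reaches the accept state qA and halts.

Answer: Accept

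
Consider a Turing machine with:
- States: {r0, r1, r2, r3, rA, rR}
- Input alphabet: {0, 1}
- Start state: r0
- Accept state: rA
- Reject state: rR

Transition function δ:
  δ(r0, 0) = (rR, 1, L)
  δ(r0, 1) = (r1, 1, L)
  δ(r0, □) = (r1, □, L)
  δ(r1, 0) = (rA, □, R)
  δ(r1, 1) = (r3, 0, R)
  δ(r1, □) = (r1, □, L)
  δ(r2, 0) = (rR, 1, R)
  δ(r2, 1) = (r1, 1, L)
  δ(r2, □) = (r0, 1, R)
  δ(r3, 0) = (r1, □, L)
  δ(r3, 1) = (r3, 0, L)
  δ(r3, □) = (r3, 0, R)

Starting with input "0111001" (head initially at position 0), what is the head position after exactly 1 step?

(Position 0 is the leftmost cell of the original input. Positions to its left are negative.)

Execution trace (head position shown):
Step 0: [r0]0111001  (head at position 0)
Step 1: move left → [rR]□1111001  (head at position -1)

After 1 step, the head is at position -1.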